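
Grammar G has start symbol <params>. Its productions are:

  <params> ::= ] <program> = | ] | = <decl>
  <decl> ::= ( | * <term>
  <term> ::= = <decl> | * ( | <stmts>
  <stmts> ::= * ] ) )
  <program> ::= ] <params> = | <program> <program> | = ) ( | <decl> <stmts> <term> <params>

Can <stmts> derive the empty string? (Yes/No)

No nonterminal in this grammar is nullable.
No production of <stmts> has an RHS whose symbols are all nullable, so <stmts> is not nullable.

No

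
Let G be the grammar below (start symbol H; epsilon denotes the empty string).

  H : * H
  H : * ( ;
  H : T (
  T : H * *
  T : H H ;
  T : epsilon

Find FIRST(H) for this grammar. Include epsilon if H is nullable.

{ (, * }

H : * H contributes {*}.
H : * ( ; contributes {*}.
From H : T (: T nullable, take FIRST(T) ∪ {(} = { (, * }.
Union: FIRST(H) = { (, * }.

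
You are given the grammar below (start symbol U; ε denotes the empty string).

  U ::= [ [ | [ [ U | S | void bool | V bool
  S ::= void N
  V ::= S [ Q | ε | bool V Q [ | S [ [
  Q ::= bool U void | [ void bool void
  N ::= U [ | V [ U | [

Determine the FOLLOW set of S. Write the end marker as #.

{ #, [, void }

In U ::= S: S is at the end, add FOLLOW(U) = { #, [, void }.
In V ::= S [ Q: add FIRST([ Q) = { [ }.
In V ::= S [ [: add FIRST([ [) = { [ }.
Union: FOLLOW(S) = { #, [, void }.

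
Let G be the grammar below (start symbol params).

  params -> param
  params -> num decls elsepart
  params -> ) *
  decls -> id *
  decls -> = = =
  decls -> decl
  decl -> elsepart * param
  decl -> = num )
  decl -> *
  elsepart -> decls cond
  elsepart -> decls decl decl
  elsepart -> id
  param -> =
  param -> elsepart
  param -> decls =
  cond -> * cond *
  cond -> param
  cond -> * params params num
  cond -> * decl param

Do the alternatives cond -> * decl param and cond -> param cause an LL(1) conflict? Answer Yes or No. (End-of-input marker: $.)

Yes

FIRST(* decl param) = { * } and FIRST(param) = { *, =, id }.
Both contain *, so the two alternatives are not disjoint — LL(1) conflict.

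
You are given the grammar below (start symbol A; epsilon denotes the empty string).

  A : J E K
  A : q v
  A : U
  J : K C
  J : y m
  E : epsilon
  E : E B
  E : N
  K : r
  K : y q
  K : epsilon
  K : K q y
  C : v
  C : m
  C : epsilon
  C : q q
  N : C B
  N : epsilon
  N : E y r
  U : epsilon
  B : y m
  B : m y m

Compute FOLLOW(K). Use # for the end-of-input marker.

In A : J E K: K is at the end, add FOLLOW(A) = { # }.
In J : K C: add FIRST(C)\{epsilon} = { m, q, v }.
  Since C is nullable, also add FOLLOW(J) = { #, m, q, r, v, y }.
In K : K q y: add FIRST(q y) = { q }.
Union: FOLLOW(K) = { #, m, q, r, v, y }.

{ #, m, q, r, v, y }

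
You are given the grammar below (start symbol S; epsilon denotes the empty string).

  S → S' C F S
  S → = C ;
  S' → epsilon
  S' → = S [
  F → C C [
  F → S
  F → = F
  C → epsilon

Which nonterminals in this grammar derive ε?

Directly nullable (have an epsilon-production): S', C.
No other nonterminal has a production whose RHS symbols are all nullable.

{ C, S' }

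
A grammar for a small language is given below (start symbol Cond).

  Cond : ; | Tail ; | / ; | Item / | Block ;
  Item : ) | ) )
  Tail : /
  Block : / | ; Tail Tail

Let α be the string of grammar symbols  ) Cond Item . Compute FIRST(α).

{ ) }

) is a terminal; add {)} and stop.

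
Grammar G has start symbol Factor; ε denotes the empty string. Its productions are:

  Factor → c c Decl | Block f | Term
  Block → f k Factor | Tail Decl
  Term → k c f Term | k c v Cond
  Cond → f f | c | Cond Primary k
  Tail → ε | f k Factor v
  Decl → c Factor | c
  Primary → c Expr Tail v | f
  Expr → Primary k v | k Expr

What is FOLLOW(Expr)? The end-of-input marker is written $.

In Primary → c Expr Tail v: add FIRST(Tail v) = { f, v }.
In Expr → k Expr: Expr is at the end, add FOLLOW(Expr) = { f, v }.
Union: FOLLOW(Expr) = { f, v }.

{ f, v }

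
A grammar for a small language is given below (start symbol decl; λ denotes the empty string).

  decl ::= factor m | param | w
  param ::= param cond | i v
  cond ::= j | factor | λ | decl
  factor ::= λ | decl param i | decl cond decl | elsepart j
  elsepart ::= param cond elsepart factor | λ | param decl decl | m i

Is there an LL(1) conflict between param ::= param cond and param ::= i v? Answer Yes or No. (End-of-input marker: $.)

Yes

FIRST(param cond) = { i } and FIRST(i v) = { i }.
Both contain i, so the two alternatives are not disjoint — LL(1) conflict.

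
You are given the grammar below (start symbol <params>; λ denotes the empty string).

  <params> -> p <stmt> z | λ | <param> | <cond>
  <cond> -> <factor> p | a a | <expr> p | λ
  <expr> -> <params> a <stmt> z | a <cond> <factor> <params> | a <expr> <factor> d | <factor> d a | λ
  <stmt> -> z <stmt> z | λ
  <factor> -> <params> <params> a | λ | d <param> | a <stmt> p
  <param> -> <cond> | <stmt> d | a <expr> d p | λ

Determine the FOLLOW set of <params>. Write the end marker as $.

<params> is the start symbol, so $ ∈ FOLLOW(<params>).
In <expr> -> <params> a <stmt> z: add FIRST(a <stmt> z) = { a }.
In <expr> -> a <cond> <factor> <params>: <params> is at the end, add FOLLOW(<expr>) = { a, d, p, z }.
In <factor> -> <params> <params> a: add FIRST(<params> a) = { a, d, p, z }.
In <factor> -> <params> <params> a: add FIRST(a) = { a }.
Union: FOLLOW(<params>) = { $, a, d, p, z }.

{ $, a, d, p, z }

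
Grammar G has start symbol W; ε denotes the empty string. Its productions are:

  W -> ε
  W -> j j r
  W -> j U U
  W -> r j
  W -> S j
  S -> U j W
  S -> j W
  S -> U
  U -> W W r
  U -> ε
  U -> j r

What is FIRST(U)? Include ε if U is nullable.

From U -> W W r: W, W nullable, take FIRST(W) ∪ FIRST(W) ∪ {r} = { j, r }.
U -> ε contributes ε.
U -> j r contributes {j}.
Union: FIRST(U) = { j, r, ε }.

{ j, r, ε }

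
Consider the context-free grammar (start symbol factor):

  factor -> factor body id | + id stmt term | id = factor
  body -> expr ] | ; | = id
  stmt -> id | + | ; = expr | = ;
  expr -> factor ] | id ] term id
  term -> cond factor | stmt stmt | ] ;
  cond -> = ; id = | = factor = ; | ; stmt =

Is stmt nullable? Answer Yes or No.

No

No nonterminal in this grammar is nullable.
No production of stmt has an RHS whose symbols are all nullable, so stmt is not nullable.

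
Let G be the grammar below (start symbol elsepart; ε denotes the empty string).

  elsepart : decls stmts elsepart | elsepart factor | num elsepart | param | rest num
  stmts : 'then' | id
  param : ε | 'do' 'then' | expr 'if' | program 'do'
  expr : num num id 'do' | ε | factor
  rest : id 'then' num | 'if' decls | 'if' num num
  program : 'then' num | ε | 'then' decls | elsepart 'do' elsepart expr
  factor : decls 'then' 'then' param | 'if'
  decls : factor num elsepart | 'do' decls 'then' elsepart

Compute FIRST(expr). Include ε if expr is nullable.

expr : num num id 'do' contributes {num}.
expr : ε contributes ε.
From expr : factor: add FIRST(factor) = { 'do', 'if' }.
Union: FIRST(expr) = { 'do', 'if', num, ε }.

{ 'do', 'if', num, ε }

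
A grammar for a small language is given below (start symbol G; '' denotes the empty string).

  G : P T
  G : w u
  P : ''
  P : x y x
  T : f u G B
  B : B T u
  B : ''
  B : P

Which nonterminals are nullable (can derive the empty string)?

Directly nullable (have an ''-production): P, B.
No other nonterminal has a production whose RHS symbols are all nullable.

{ B, P }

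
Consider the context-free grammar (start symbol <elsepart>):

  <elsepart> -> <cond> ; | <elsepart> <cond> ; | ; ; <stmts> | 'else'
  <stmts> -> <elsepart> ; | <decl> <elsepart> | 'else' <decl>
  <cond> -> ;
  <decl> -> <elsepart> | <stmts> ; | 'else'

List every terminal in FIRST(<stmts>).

From <stmts> -> <elsepart> ;: add FIRST(<elsepart>) = { 'else', ; }.
From <stmts> -> <decl> <elsepart>: add FIRST(<decl>) = { 'else', ; }.
<stmts> -> 'else' <decl> contributes {'else'}.
Union: FIRST(<stmts>) = { 'else', ; }.

{ 'else', ; }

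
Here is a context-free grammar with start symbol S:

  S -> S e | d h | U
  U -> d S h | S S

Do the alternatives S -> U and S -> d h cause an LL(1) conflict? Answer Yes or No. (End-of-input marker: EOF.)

FIRST(U) = { d } and FIRST(d h) = { d }.
Both contain d, so the two alternatives are not disjoint — LL(1) conflict.

Yes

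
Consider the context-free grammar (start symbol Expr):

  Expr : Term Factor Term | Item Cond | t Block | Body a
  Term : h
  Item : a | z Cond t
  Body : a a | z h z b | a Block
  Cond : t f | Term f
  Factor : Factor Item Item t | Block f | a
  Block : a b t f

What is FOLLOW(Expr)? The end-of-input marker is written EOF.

Expr is the start symbol, so EOF ∈ FOLLOW(Expr).
Union: FOLLOW(Expr) = { EOF }.

{ EOF }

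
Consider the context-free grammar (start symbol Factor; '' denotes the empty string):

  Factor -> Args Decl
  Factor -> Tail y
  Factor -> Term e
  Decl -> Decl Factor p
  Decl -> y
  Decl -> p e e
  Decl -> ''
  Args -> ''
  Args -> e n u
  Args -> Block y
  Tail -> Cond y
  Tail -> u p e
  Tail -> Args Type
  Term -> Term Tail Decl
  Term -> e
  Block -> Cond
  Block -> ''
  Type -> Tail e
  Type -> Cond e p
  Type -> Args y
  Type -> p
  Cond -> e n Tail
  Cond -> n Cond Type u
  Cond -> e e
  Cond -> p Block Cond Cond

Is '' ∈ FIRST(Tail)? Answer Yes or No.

No

Nullable nonterminals: Args, Block, Decl, Factor.
No production of Tail has an RHS whose symbols are all nullable, so Tail is not nullable.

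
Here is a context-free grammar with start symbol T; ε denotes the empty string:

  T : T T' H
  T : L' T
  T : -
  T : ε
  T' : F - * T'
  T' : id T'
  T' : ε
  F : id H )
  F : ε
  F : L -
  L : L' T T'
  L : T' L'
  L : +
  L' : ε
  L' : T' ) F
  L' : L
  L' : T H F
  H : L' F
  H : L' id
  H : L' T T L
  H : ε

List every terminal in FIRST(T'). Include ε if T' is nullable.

From T' : F - * T': F nullable, take FIRST(F) ∪ {-} = { ), +, -, id }.
T' : id T' contributes {id}.
T' : ε contributes ε.
Union: FIRST(T') = { ), +, -, id, ε }.

{ ), +, -, id, ε }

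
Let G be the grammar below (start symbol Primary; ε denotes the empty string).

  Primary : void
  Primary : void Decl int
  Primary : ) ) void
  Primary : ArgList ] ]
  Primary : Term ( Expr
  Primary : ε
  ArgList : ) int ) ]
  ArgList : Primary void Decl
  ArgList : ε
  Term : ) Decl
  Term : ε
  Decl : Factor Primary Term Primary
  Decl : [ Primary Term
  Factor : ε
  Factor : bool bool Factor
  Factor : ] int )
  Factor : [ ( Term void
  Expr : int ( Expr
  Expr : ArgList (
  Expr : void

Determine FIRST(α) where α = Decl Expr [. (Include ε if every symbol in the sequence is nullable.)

{ (, ), [, ], bool, int, void }

Add FIRST(Decl)\{ε} = { (, ), [, ], bool, void }; Decl is nullable, continue.
Add FIRST(Expr) = { (, ), ], int, void }; Expr is not nullable, stop.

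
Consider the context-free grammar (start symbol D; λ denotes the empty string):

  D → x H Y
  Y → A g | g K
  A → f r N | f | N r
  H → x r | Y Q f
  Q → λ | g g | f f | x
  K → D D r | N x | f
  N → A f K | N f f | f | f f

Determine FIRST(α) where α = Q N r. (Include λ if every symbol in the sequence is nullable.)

Add FIRST(Q)\{λ} = { f, g, x }; Q is nullable, continue.
Add FIRST(N) = { f }; N is not nullable, stop.

{ f, g, x }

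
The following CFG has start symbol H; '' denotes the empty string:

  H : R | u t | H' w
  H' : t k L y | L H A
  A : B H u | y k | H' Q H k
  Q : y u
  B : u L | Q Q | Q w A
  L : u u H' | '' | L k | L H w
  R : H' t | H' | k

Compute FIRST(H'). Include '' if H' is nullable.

H' : t k L y contributes {t}.
From H' : L H A: L nullable, take FIRST(L) ∪ FIRST(H) = { k, t, u }.
Union: FIRST(H') = { k, t, u }.

{ k, t, u }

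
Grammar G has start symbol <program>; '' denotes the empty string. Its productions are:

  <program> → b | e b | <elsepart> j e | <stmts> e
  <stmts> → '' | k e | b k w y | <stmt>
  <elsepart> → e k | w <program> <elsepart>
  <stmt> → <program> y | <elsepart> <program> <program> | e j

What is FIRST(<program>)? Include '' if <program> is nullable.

<program> → b contributes {b}.
<program> → e b contributes {e}.
From <program> → <elsepart> j e: add FIRST(<elsepart>) = { e, w }.
From <program> → <stmts> e: <stmts> nullable, take FIRST(<stmts>) ∪ {e} = { b, e, k, w }.
Union: FIRST(<program>) = { b, e, k, w }.

{ b, e, k, w }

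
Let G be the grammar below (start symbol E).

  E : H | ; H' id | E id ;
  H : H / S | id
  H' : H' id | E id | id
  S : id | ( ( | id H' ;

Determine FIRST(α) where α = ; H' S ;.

; is a terminal; add {;} and stop.

{ ; }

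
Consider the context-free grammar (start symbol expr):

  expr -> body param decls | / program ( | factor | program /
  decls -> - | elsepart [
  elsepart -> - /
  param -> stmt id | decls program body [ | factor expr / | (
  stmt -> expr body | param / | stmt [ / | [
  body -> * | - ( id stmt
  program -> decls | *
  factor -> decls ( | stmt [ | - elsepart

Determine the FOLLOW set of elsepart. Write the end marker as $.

{ $, (, *, -, /, [ }

In decls -> elsepart [: add FIRST([) = { [ }.
In factor -> - elsepart: elsepart is at the end, add FOLLOW(factor) = { $, (, *, -, /, [ }.
Union: FOLLOW(elsepart) = { $, (, *, -, /, [ }.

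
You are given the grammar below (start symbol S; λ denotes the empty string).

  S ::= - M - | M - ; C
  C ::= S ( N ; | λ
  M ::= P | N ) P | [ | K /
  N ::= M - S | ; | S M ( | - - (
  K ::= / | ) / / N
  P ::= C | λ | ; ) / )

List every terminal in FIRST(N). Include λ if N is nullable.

From N ::= M - S: M nullable, take FIRST(M) ∪ {-} = { ), -, /, ;, [ }.
N ::= ; contributes {;}.
From N ::= S M (: add FIRST(S) = { ), -, /, ;, [ }.
N ::= - - ( contributes {-}.
Union: FIRST(N) = { ), -, /, ;, [ }.

{ ), -, /, ;, [ }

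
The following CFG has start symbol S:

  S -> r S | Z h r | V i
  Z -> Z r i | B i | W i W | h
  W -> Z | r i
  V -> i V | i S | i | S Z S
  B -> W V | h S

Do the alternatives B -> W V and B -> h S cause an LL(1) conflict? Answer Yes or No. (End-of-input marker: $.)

Yes

FIRST(W V) = { h, r } and FIRST(h S) = { h }.
Both contain h, so the two alternatives are not disjoint — LL(1) conflict.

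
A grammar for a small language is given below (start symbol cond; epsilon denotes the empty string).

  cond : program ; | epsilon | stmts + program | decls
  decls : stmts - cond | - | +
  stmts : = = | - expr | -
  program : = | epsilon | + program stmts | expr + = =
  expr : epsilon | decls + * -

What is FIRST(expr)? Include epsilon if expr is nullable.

expr : epsilon contributes epsilon.
From expr : decls + * -: add FIRST(decls) = { +, -, = }.
Union: FIRST(expr) = { +, -, =, epsilon }.

{ +, -, =, epsilon }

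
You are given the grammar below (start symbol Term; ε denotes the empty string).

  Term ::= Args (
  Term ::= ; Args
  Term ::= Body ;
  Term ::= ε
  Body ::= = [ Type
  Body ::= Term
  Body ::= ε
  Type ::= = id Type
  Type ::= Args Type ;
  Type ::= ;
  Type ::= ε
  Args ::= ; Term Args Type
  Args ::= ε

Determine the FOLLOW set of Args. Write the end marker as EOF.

In Term ::= Args (: add FIRST(() = { ( }.
In Term ::= ; Args: Args is at the end, add FOLLOW(Term) = { EOF, (, ;, = }.
In Type ::= Args Type ;: add FIRST(Type ;) = { ;, = }.
In Args ::= ; Term Args Type: add FIRST(Type)\{ε} = { ;, = }.
  Since Type is nullable, also add FOLLOW(Args) = { EOF, (, ;, = }.
Union: FOLLOW(Args) = { EOF, (, ;, = }.

{ EOF, (, ;, = }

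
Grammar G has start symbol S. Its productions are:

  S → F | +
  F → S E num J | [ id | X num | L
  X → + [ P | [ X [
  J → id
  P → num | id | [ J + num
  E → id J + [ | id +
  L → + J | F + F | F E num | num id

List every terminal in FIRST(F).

{ +, [, num }

From F → S E num J: add FIRST(S) = { +, [, num }.
F → [ id contributes {[}.
From F → X num: add FIRST(X) = { +, [ }.
From F → L: add FIRST(L) = { +, [, num }.
Union: FIRST(F) = { +, [, num }.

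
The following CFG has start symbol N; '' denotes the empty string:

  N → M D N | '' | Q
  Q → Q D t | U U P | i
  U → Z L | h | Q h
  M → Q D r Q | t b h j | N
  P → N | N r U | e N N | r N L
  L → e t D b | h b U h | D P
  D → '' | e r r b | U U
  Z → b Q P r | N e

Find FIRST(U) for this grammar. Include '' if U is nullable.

{ b, e, h, i, t }

From U → Z L: add FIRST(Z) = { b, e, h, i, t }.
U → h contributes {h}.
From U → Q h: add FIRST(Q) = { b, e, h, i, t }.
Union: FIRST(U) = { b, e, h, i, t }.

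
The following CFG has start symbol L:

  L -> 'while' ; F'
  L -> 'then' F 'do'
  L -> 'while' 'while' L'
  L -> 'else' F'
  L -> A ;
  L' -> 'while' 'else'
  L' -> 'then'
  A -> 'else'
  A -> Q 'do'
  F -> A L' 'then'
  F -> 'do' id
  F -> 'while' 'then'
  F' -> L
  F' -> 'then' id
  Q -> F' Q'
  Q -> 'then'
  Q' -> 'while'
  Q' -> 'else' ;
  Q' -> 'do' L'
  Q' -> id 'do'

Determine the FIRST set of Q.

{ 'else', 'then', 'while' }

From Q -> F' Q': add FIRST(F') = { 'else', 'then', 'while' }.
Q -> 'then' contributes {'then'}.
Union: FIRST(Q) = { 'else', 'then', 'while' }.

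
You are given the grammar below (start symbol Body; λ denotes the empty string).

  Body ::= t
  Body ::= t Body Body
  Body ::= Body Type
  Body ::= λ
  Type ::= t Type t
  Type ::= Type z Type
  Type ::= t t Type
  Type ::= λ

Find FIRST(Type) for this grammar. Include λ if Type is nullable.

Type ::= t Type t contributes {t}.
From Type ::= Type z Type: Type nullable, take FIRST(Type) ∪ {z} = { t, z }.
Type ::= t t Type contributes {t}.
Type ::= λ contributes λ.
Union: FIRST(Type) = { t, z, λ }.

{ t, z, λ }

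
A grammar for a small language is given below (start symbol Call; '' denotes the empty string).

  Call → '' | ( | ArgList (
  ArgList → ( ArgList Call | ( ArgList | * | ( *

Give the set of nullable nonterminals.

{ Call }

Directly nullable (have an ''-production): Call.
No other nonterminal has a production whose RHS symbols are all nullable.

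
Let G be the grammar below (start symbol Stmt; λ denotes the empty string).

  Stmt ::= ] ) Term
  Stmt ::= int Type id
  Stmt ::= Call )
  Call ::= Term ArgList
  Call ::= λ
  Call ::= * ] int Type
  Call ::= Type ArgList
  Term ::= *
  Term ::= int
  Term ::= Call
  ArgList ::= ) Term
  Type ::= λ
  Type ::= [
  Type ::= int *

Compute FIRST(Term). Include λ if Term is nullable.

Term ::= * contributes {*}.
Term ::= int contributes {int}.
From Term ::= Call: add FIRST(Call) = { ), *, [, int, λ } (including λ since Call is nullable).
Union: FIRST(Term) = { ), *, [, int, λ }.

{ ), *, [, int, λ }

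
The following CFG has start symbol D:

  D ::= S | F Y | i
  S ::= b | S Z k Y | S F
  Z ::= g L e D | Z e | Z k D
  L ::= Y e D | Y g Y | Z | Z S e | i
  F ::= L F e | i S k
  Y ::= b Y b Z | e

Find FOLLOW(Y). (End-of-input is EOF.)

{ EOF, b, e, g, i, k }

In D ::= F Y: Y is at the end, add FOLLOW(D) = { EOF, b, e, g, i, k }.
In S ::= S Z k Y: Y is at the end, add FOLLOW(S) = { EOF, b, e, g, i, k }.
In L ::= Y e D: add FIRST(e D) = { e }.
In L ::= Y g Y: add FIRST(g Y) = { g }.
In L ::= Y g Y: Y is at the end, add FOLLOW(L) = { b, e, g, i }.
In Y ::= b Y b Z: add FIRST(b Z) = { b }.
Union: FOLLOW(Y) = { EOF, b, e, g, i, k }.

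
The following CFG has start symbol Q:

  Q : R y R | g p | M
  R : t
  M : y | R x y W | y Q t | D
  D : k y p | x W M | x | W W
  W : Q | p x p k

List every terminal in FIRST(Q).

From Q : R y R: add FIRST(R) = { t }.
Q : g p contributes {g}.
From Q : M: add FIRST(M) = { g, k, p, t, x, y }.
Union: FIRST(Q) = { g, k, p, t, x, y }.

{ g, k, p, t, x, y }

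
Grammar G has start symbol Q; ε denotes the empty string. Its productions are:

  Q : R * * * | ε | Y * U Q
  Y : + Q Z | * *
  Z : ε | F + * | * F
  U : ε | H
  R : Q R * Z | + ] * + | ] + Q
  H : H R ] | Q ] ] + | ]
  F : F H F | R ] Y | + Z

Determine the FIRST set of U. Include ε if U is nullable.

{ *, +, ], ε }

U : ε contributes ε.
From U : H: add FIRST(H) = { *, +, ] }.
Union: FIRST(U) = { *, +, ], ε }.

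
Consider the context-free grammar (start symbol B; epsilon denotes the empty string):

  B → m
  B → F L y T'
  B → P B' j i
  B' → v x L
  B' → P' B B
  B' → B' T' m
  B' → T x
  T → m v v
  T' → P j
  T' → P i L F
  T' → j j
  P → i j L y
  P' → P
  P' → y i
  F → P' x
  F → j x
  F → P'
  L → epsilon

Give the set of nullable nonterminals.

{ L }

Directly nullable (have an epsilon-production): L.
No other nonterminal has a production whose RHS symbols are all nullable.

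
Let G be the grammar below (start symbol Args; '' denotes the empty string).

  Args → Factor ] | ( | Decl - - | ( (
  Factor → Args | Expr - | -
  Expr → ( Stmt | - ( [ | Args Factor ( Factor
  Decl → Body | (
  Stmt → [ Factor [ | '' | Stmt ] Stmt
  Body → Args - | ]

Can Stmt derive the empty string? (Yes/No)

Yes

Stmt has an ''-production, so Stmt ⇒ ''.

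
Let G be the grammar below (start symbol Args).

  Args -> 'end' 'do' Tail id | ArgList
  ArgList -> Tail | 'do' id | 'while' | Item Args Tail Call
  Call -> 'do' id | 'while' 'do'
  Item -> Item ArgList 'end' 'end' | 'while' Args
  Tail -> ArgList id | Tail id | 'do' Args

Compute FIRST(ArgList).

{ 'do', 'while' }

From ArgList -> Tail: add FIRST(Tail) = { 'do', 'while' }.
ArgList -> 'do' id contributes {'do'}.
ArgList -> 'while' contributes {'while'}.
From ArgList -> Item Args Tail Call: add FIRST(Item) = { 'while' }.
Union: FIRST(ArgList) = { 'do', 'while' }.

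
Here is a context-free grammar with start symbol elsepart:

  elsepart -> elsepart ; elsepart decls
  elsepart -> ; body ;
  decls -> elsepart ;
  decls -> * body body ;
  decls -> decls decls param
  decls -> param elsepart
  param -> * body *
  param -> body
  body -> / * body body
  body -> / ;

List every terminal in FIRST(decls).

From decls -> elsepart ;: add FIRST(elsepart) = { ; }.
decls -> * body body ; contributes {*}.
From decls -> decls decls param: add FIRST(decls) = { *, /, ; }.
From decls -> param elsepart: add FIRST(param) = { *, / }.
Union: FIRST(decls) = { *, /, ; }.

{ *, /, ; }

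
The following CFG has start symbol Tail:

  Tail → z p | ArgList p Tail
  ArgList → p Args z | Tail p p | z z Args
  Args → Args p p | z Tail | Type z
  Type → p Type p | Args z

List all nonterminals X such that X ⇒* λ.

No nonterminal has an empty production or an RHS whose symbols are all nullable.

{ } (none)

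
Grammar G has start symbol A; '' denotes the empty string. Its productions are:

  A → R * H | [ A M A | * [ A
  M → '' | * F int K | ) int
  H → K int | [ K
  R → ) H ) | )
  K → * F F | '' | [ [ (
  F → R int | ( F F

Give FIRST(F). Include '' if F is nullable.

From F → R int: add FIRST(R) = { ) }.
F → ( F F contributes {(}.
Union: FIRST(F) = { (, ) }.

{ (, ) }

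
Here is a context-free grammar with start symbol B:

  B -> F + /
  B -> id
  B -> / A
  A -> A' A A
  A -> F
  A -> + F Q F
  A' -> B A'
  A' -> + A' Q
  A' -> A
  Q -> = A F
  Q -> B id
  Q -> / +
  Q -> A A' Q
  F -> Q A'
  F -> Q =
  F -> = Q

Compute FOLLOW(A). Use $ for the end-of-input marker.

In B -> / A: A is at the end, add FOLLOW(B) = { $, +, /, =, id }.
In A -> A' A A: add FIRST(A) = { +, /, =, id }.
In A -> A' A A: A is at the end, add FOLLOW(A) = { $, +, /, =, id }.
In A' -> A: A is at the end, add FOLLOW(A') = { $, +, /, =, id }.
In Q -> = A F: add FIRST(F) = { +, /, =, id }.
In Q -> A A' Q: add FIRST(A' Q) = { +, /, =, id }.
Union: FOLLOW(A) = { $, +, /, =, id }.

{ $, +, /, =, id }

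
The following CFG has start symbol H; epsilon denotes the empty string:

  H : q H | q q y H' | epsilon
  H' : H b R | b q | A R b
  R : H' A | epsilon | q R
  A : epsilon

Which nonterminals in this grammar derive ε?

{ A, H, R }

Directly nullable (have an epsilon-production): H, R, A.
No other nonterminal has a production whose RHS symbols are all nullable.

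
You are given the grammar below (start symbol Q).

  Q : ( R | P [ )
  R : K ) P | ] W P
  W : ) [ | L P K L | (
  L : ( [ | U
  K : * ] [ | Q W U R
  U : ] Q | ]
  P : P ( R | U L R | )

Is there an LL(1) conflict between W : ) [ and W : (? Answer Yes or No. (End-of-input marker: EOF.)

No

FIRST() [) = { ) } and FIRST(() = { ( }.
The FIRST sets are disjoint and neither alternative is nullable — no conflict.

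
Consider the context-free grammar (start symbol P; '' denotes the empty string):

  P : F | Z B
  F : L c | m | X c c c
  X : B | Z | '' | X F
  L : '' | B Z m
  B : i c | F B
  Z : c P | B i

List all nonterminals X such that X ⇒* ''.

{ L, X }

Directly nullable (have an ''-production): X, L.
No other nonterminal has a production whose RHS symbols are all nullable.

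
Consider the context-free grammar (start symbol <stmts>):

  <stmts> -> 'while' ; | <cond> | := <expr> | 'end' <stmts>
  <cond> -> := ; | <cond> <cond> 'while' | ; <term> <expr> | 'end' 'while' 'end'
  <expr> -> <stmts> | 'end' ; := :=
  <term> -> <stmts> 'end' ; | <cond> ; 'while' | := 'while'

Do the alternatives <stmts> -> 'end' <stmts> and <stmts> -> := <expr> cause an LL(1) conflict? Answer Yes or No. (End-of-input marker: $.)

FIRST('end' <stmts>) = { 'end' } and FIRST(:= <expr>) = { := }.
The FIRST sets are disjoint and neither alternative is nullable — no conflict.

No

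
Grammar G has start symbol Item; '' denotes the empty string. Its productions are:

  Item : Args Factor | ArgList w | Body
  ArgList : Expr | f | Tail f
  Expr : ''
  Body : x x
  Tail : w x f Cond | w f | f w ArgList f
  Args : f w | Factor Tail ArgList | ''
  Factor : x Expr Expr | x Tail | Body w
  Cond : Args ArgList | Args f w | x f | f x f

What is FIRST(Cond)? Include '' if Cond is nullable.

{ f, w, x, '' }

From Cond : Args ArgList: Args, ArgList nullable, take FIRST(Args) ∪ FIRST(ArgList) = { f, w, x }; also '' since the whole RHS is nullable.
From Cond : Args f w: Args nullable, take FIRST(Args) ∪ {f} = { f, x }.
Cond : x f contributes {x}.
Cond : f x f contributes {f}.
Union: FIRST(Cond) = { f, w, x, '' }.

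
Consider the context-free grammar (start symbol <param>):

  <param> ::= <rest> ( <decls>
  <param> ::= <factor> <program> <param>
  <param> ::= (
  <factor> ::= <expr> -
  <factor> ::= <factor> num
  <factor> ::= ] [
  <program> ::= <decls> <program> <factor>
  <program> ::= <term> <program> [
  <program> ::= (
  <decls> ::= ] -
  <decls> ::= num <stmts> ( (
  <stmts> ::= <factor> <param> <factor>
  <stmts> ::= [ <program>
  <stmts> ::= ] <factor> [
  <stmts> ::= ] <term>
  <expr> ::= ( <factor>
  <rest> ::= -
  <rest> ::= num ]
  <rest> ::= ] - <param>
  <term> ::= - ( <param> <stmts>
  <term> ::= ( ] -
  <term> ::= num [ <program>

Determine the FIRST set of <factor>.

{ (, ] }

From <factor> ::= <expr> -: add FIRST(<expr>) = { ( }.
From <factor> ::= <factor> num: add FIRST(<factor>) = { (, ] }.
<factor> ::= ] [ contributes {]}.
Union: FIRST(<factor>) = { (, ] }.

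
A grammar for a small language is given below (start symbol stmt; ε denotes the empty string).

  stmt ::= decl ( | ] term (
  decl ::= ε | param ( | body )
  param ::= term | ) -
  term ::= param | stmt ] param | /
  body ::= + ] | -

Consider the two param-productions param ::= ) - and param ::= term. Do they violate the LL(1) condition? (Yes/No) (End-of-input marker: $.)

FIRST() -) = { ) } and FIRST(term) = { (, ), +, -, /, ] }.
Both contain ), so the two alternatives are not disjoint — LL(1) conflict.

Yes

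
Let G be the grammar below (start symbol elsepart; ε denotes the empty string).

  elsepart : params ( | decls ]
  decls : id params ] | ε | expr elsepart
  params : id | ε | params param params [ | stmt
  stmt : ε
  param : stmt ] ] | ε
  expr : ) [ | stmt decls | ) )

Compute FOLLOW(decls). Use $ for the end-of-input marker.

In elsepart : decls ]: add FIRST(]) = { ] }.
In expr : stmt decls: decls is at the end, add FOLLOW(expr) = { (, ), [, ], id }.
Union: FOLLOW(decls) = { (, ), [, ], id }.

{ (, ), [, ], id }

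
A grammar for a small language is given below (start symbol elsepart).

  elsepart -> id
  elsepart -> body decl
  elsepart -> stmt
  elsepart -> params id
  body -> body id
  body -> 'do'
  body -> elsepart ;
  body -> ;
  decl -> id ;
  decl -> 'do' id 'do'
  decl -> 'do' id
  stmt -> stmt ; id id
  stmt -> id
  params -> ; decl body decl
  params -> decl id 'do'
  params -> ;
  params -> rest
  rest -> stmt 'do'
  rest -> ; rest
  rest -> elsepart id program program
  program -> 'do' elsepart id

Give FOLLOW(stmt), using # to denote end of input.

In elsepart -> stmt: stmt is at the end, add FOLLOW(elsepart) = { #, ;, id }.
In stmt -> stmt ; id id: add FIRST(; id id) = { ; }.
In rest -> stmt 'do': add FIRST('do') = { 'do' }.
Union: FOLLOW(stmt) = { #, 'do', ;, id }.

{ #, 'do', ;, id }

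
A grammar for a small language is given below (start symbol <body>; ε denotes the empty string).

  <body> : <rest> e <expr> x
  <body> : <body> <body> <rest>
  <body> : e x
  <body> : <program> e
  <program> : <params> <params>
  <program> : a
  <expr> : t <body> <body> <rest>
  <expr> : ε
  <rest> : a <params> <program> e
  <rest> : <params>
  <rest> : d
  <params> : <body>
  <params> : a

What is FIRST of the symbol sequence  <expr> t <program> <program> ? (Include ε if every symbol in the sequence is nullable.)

{ t }

Add FIRST(<expr>)\{ε} = { t }; <expr> is nullable, continue.
t is a terminal; add {t} and stop.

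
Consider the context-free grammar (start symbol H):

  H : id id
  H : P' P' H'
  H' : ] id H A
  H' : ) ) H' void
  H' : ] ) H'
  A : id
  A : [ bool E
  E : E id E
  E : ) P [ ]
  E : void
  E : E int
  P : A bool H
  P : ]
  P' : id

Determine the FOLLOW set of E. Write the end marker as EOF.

{ EOF, [, bool, id, int, void }

In A : [ bool E: E is at the end, add FOLLOW(A) = { EOF, [, bool, id, void }.
In E : E id E: add FIRST(id E) = { id }.
In E : E id E: E is at the end, add FOLLOW(E) = { EOF, [, bool, id, int, void }.
In E : E int: add FIRST(int) = { int }.
Union: FOLLOW(E) = { EOF, [, bool, id, int, void }.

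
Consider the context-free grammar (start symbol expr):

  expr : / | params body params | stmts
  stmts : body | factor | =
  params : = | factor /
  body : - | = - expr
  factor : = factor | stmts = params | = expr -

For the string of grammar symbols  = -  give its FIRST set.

= is a terminal; add {=} and stop.

{ = }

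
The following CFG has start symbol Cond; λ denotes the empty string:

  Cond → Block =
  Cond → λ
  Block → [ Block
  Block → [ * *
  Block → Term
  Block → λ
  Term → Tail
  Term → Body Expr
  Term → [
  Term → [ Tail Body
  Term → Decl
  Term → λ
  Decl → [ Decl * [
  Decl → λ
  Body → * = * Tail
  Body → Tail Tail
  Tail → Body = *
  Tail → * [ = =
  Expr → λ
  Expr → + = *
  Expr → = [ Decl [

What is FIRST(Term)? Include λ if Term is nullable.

{ *, [, λ }

From Term → Tail: add FIRST(Tail) = { * }.
From Term → Body Expr: add FIRST(Body) = { * }.
Term → [ contributes {[}.
Term → [ Tail Body contributes {[}.
From Term → Decl: add FIRST(Decl) = { [, λ } (including λ since Decl is nullable).
Term → λ contributes λ.
Union: FIRST(Term) = { *, [, λ }.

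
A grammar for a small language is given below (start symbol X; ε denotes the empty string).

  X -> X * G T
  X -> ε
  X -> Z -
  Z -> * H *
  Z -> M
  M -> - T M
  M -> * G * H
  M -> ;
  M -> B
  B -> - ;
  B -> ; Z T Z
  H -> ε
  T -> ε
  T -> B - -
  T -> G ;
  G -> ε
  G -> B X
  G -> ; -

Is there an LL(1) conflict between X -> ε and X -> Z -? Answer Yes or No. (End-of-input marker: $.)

Yes

FIRST(ε) = { ε } and FIRST(Z -) = { *, -, ; }.
The first alternative is nullable and FOLLOW(X) = { $, *, -, ; } shares * with FIRST of the second — conflict.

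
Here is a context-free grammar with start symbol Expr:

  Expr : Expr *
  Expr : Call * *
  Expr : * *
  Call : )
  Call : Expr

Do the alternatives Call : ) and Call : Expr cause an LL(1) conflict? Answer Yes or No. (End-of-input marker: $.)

Yes

FIRST()) = { ) } and FIRST(Expr) = { ), * }.
Both contain ), so the two alternatives are not disjoint — LL(1) conflict.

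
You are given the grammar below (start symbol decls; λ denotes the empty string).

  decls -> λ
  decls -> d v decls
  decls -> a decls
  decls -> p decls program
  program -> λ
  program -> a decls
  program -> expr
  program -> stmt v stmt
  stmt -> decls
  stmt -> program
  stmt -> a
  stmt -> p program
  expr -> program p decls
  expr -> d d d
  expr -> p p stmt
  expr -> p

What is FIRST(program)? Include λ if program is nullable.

{ a, d, p, v, λ }

program -> λ contributes λ.
program -> a decls contributes {a}.
From program -> expr: add FIRST(expr) = { a, d, p, v }.
From program -> stmt v stmt: stmt nullable, take FIRST(stmt) ∪ {v} = { a, d, p, v }.
Union: FIRST(program) = { a, d, p, v, λ }.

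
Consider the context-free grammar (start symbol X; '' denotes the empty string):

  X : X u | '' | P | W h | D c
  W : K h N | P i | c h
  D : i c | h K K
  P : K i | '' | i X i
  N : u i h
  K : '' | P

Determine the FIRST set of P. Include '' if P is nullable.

From P : K i: K nullable, take FIRST(K) ∪ {i} = { i }.
P : '' contributes ''.
P : i X i contributes {i}.
Union: FIRST(P) = { i, '' }.

{ i, '' }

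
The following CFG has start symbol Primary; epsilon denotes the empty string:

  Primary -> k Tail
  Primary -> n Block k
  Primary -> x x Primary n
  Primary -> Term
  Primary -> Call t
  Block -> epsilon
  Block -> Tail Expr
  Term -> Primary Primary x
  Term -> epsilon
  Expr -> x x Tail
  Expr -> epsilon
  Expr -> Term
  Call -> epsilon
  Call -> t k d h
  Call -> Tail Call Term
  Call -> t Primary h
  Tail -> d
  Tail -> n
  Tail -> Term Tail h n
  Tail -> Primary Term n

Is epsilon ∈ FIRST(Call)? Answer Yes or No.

Yes

Call has an epsilon-production, so Call ⇒ epsilon.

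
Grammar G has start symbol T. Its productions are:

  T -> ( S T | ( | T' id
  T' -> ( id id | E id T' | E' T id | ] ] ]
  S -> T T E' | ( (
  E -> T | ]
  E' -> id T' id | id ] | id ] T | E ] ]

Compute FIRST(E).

{ (, ], id }

From E -> T: add FIRST(T) = { (, ], id }.
E -> ] contributes {]}.
Union: FIRST(E) = { (, ], id }.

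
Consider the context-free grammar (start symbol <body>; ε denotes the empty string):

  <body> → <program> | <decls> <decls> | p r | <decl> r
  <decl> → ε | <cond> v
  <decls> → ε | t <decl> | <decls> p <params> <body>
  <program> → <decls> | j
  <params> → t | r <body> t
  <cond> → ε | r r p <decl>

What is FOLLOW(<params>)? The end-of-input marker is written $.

{ $, j, p, r, t, v }

In <decls> → <decls> p <params> <body>: add FIRST(<body>)\{ε} = { j, p, r, t, v }.
  Since <body> is nullable, also add FOLLOW(<decls>) = { $, p, t }.
Union: FOLLOW(<params>) = { $, j, p, r, t, v }.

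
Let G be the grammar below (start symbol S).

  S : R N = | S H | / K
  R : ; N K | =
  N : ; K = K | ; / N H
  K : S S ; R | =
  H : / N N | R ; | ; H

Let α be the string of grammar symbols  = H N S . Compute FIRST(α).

{ = }

= is a terminal; add {=} and stop.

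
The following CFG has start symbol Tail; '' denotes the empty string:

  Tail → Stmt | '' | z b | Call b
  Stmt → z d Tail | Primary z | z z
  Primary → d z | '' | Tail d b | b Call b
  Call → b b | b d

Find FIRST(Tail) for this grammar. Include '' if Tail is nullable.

From Tail → Stmt: add FIRST(Stmt) = { b, d, z }.
Tail → '' contributes ''.
Tail → z b contributes {z}.
From Tail → Call b: add FIRST(Call) = { b }.
Union: FIRST(Tail) = { b, d, z, '' }.

{ b, d, z, '' }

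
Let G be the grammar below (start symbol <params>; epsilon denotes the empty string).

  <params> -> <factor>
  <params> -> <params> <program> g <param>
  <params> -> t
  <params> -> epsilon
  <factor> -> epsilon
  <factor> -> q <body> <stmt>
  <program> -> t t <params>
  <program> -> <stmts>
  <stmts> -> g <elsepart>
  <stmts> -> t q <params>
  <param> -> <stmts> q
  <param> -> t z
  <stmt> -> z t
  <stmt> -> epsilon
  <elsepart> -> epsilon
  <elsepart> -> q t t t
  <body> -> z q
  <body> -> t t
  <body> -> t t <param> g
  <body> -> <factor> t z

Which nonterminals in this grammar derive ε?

{ <elsepart>, <factor>, <params>, <stmt> }

Directly nullable (have an epsilon-production): <params>, <factor>, <stmt>, <elsepart>.
No other nonterminal has a production whose RHS symbols are all nullable.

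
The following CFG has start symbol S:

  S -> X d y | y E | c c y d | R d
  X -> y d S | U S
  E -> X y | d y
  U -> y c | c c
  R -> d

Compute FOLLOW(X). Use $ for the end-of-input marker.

In S -> X d y: add FIRST(d y) = { d }.
In E -> X y: add FIRST(y) = { y }.
Union: FOLLOW(X) = { d, y }.

{ d, y }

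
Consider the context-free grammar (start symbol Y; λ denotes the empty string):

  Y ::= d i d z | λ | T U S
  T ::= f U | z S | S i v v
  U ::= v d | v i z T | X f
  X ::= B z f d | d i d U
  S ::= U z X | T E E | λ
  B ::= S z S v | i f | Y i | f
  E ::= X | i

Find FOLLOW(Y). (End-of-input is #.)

Y is the start symbol, so # ∈ FOLLOW(Y).
In B ::= Y i: add FIRST(i) = { i }.
Union: FOLLOW(Y) = { #, i }.

{ #, i }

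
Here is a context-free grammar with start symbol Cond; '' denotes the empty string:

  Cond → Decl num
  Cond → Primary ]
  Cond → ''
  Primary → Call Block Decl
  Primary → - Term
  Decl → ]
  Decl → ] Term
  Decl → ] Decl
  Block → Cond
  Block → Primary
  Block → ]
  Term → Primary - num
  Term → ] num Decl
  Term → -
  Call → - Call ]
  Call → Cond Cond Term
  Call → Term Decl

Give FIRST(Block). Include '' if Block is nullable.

From Block → Cond: add FIRST(Cond) = { -, ], '' } (including '' since Cond is nullable).
From Block → Primary: add FIRST(Primary) = { -, ] }.
Block → ] contributes {]}.
Union: FIRST(Block) = { -, ], '' }.

{ -, ], '' }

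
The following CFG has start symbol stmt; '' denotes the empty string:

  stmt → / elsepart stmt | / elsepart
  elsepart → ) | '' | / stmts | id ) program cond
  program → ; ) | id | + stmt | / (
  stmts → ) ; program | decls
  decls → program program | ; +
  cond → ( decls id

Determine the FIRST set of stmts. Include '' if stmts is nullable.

{ ), +, /, ;, id }

stmts → ) ; program contributes {)}.
From stmts → decls: add FIRST(decls) = { +, /, ;, id }.
Union: FIRST(stmts) = { ), +, /, ;, id }.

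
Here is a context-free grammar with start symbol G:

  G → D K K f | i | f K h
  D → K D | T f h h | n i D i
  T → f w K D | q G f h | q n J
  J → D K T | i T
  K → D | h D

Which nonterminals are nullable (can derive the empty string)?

No nonterminal has an empty production or an RHS whose symbols are all nullable.

{ } (none)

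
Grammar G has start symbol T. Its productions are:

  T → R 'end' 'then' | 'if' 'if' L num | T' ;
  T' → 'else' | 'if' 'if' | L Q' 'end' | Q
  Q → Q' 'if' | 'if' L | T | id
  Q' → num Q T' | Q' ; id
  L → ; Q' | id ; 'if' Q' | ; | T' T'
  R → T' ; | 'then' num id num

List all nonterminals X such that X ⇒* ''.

No nonterminal has an empty production or an RHS whose symbols are all nullable.

{ } (none)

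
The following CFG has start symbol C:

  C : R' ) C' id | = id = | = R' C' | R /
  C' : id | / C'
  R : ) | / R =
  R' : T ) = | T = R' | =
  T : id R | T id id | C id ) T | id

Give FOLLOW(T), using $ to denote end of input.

In R' : T ) =: add FIRST() =) = { ) }.
In R' : T = R': add FIRST(= R') = { = }.
In T : T id id: add FIRST(id id) = { id }.
In T : C id ) T: T is at the end, add FOLLOW(T) = { ), =, id }.
Union: FOLLOW(T) = { ), =, id }.

{ ), =, id }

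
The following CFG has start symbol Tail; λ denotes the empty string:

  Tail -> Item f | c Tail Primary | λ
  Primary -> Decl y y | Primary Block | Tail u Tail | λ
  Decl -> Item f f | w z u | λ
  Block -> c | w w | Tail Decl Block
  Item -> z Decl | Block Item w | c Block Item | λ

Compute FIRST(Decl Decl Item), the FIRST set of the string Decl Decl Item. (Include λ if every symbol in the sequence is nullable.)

{ c, f, w, z, λ }

Add FIRST(Decl)\{λ} = { c, f, w, z }; Decl is nullable, continue.
Add FIRST(Decl)\{λ} = { c, f, w, z }; Decl is nullable, continue.
Add FIRST(Item)\{λ} = { c, f, w, z }; Item is nullable, continue.
Every symbol is nullable, so include λ.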